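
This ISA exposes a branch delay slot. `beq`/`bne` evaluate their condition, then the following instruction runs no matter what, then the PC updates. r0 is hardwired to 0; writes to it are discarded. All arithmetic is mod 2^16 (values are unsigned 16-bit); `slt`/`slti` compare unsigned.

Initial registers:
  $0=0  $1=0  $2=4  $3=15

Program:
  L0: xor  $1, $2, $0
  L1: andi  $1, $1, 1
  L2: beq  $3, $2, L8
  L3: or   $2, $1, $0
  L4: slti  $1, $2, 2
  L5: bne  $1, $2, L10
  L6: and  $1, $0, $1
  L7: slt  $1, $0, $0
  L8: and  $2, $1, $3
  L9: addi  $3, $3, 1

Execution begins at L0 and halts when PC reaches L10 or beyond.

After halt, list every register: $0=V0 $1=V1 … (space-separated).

  step pc=0: xor  $1, $2, $0  regs=(0,4,4,15)
  step pc=1: andi  $1, $1, 1  regs=(0,0,4,15)
  step pc=2: beq  $3, $2, L8  cond=F  regs=(0,0,4,15)
  step pc=3: or   $2, $1, $0  regs=(0,0,0,15)
  step pc=4: slti  $1, $2, 2  regs=(0,1,0,15)
  step pc=5: bne  $1, $2, L10  cond=T  regs=(0,1,0,15)
  step pc=6: and  $1, $0, $1  regs=(0,0,0,15)

$0=0 $1=0 $2=0 $3=15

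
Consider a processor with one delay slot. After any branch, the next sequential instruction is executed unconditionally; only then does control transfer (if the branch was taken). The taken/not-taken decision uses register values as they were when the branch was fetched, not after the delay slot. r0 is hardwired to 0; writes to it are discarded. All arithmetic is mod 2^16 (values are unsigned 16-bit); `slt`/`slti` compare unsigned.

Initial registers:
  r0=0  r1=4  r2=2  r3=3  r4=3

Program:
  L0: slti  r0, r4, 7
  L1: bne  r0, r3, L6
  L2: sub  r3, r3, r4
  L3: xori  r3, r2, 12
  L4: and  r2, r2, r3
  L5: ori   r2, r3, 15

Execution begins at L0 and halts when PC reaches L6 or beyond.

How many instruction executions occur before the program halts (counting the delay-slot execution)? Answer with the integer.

3

  step pc=0: slti  r0, r4, 7  regs=(0,4,2,3,3)
  step pc=1: bne  r0, r3, L6  cond=T  regs=(0,4,2,3,3)
  step pc=2: sub  r3, r3, r4  regs=(0,4,2,0,3)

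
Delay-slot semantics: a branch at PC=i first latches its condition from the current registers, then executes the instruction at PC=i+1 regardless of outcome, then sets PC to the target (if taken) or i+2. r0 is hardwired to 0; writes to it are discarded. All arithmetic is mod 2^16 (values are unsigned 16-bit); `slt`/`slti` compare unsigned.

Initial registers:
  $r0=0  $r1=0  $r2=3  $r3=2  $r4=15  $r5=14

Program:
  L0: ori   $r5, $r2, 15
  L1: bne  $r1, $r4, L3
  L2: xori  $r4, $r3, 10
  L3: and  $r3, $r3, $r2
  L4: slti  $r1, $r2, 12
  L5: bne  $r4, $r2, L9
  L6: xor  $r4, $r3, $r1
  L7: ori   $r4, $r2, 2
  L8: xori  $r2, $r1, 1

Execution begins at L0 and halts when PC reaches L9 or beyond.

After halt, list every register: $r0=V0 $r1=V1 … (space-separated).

$r0=0 $r1=1 $r2=3 $r3=2 $r4=3 $r5=15

#0 ori   $r5, $r2, 15 ; 0/0/3/2/15/15
#1 bne  $r1, $r4, L3 ; 0/0/3/2/15/15 ; →target
#2 xori  $r4, $r3, 10 ; 0/0/3/2/8/15
#3 and  $r3, $r3, $r2 ; 0/0/3/2/8/15
#4 slti  $r1, $r2, 12 ; 0/1/3/2/8/15
#5 bne  $r4, $r2, L9 ; 0/1/3/2/8/15 ; →target
#6 xor  $r4, $r3, $r1 ; 0/1/3/2/3/15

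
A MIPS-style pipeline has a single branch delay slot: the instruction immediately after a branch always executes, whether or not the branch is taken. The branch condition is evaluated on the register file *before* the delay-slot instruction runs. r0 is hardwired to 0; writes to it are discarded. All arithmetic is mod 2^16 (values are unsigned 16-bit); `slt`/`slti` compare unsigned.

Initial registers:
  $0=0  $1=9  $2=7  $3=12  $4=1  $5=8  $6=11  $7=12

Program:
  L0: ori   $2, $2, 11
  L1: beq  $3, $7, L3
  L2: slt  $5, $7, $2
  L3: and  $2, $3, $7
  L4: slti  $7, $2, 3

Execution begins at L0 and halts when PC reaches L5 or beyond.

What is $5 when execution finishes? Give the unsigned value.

PC=0  ori   $2, $2, 11       | $0=0 $1=9 $2=15 $3=12 $4=1 $5=8 $6=11 $7=12
PC=1  beq  $3, $7, L3        | $0=0 $1=9 $2=15 $3=12 $4=1 $5=8 $6=11 $7=12  [TAKEN]
PC=2  slt  $5, $7, $2        | $0=0 $1=9 $2=15 $3=12 $4=1 $5=1 $6=11 $7=12
PC=3  and  $2, $3, $7        | $0=0 $1=9 $2=12 $3=12 $4=1 $5=1 $6=11 $7=12
PC=4  slti  $7, $2, 3        | $0=0 $1=9 $2=12 $3=12 $4=1 $5=1 $6=11 $7=0

1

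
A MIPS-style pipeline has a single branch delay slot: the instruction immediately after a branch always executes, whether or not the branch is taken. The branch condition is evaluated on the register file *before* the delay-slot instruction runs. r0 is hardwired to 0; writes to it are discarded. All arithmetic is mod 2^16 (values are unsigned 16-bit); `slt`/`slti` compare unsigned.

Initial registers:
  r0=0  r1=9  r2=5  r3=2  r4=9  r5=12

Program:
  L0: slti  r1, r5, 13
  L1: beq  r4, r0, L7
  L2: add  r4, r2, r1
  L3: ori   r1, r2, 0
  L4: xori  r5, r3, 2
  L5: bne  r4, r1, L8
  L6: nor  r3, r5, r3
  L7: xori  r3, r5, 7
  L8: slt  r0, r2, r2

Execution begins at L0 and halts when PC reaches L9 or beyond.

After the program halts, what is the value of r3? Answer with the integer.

65533

[0] slti  r1, r5, 13  →  {r0:0, r1:1, r2:5, r3:2, r4:9, r5:12}
[1] beq  r4, r0, L7  →  {r0:0, r1:1, r2:5, r3:2, r4:9, r5:12}  ⟨branch fallthrough⟩
[2] add  r4, r2, r1  →  {r0:0, r1:1, r2:5, r3:2, r4:6, r5:12}
[3] ori   r1, r2, 0  →  {r0:0, r1:5, r2:5, r3:2, r4:6, r5:12}
[4] xori  r5, r3, 2  →  {r0:0, r1:5, r2:5, r3:2, r4:6, r5:0}
[5] bne  r4, r1, L8  →  {r0:0, r1:5, r2:5, r3:2, r4:6, r5:0}  ⟨branch taken⟩
[6] nor  r3, r5, r3  →  {r0:0, r1:5, r2:5, r3:65533, r4:6, r5:0}
[8] slt  r0, r2, r2  →  {r0:0, r1:5, r2:5, r3:65533, r4:6, r5:0}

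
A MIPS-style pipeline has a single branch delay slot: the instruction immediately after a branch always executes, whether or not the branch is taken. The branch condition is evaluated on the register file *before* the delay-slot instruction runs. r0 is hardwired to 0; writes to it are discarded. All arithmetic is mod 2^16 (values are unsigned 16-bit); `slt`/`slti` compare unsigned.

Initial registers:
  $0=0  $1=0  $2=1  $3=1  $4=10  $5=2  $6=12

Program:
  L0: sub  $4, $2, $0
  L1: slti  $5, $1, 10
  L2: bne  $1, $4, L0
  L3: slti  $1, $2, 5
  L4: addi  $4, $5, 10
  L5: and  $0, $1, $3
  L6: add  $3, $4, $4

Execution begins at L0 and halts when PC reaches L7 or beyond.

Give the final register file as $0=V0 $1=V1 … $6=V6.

#0 sub  $4, $2, $0 ; 0/0/1/1/1/2/12
#1 slti  $5, $1, 10 ; 0/0/1/1/1/1/12
#2 bne  $1, $4, L0 ; 0/0/1/1/1/1/12 ; →target
#3 slti  $1, $2, 5 ; 0/1/1/1/1/1/12
#0 sub  $4, $2, $0 ; 0/1/1/1/1/1/12
#1 slti  $5, $1, 10 ; 0/1/1/1/1/1/12
#2 bne  $1, $4, L0 ; 0/1/1/1/1/1/12 ; →fallthru
#3 slti  $1, $2, 5 ; 0/1/1/1/1/1/12
#4 addi  $4, $5, 10 ; 0/1/1/1/11/1/12
#5 and  $0, $1, $3 ; 0/1/1/1/11/1/12
#6 add  $3, $4, $4 ; 0/1/1/22/11/1/12

$0=0 $1=1 $2=1 $3=22 $4=11 $5=1 $6=12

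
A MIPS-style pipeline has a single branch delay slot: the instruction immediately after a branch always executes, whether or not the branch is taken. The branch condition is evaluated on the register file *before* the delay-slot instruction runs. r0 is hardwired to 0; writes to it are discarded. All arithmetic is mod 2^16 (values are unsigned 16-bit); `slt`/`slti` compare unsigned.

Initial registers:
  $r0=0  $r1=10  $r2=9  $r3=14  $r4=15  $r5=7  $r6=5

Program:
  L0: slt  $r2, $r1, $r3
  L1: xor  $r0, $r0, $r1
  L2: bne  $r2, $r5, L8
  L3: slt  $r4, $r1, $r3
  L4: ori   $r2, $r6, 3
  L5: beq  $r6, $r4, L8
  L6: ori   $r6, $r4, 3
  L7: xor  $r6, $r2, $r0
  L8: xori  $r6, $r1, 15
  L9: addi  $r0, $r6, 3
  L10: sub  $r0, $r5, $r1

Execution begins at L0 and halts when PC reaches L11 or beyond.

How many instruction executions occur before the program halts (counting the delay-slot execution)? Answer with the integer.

PC=0  slt  $r2, $r1, $r3     | $r0=0 $r1=10 $r2=1 $r3=14 $r4=15 $r5=7 $r6=5
PC=1  xor  $r0, $r0, $r1     | $r0=0 $r1=10 $r2=1 $r3=14 $r4=15 $r5=7 $r6=5
PC=2  bne  $r2, $r5, L8      | $r0=0 $r1=10 $r2=1 $r3=14 $r4=15 $r5=7 $r6=5  [TAKEN]
PC=3  slt  $r4, $r1, $r3     | $r0=0 $r1=10 $r2=1 $r3=14 $r4=1 $r5=7 $r6=5
PC=8  xori  $r6, $r1, 15     | $r0=0 $r1=10 $r2=1 $r3=14 $r4=1 $r5=7 $r6=5
PC=9  addi  $r0, $r6, 3      | $r0=0 $r1=10 $r2=1 $r3=14 $r4=1 $r5=7 $r6=5
PC=10 sub  $r0, $r5, $r1     | $r0=0 $r1=10 $r2=1 $r3=14 $r4=1 $r5=7 $r6=5

7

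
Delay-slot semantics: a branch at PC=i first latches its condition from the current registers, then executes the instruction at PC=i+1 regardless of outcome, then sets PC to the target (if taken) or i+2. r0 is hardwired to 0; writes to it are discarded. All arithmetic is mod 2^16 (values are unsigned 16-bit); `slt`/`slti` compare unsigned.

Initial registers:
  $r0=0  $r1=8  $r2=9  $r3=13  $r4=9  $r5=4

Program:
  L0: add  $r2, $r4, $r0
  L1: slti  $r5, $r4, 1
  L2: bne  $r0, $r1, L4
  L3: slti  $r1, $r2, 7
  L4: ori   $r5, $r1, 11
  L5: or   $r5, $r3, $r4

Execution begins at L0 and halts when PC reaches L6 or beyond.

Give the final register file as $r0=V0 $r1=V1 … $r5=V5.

[0] add  $r2, $r4, $r0  →  {$r0:0, $r1:8, $r2:9, $r3:13, $r4:9, $r5:4}
[1] slti  $r5, $r4, 1  →  {$r0:0, $r1:8, $r2:9, $r3:13, $r4:9, $r5:0}
[2] bne  $r0, $r1, L4  →  {$r0:0, $r1:8, $r2:9, $r3:13, $r4:9, $r5:0}  ⟨branch taken⟩
[3] slti  $r1, $r2, 7  →  {$r0:0, $r1:0, $r2:9, $r3:13, $r4:9, $r5:0}
[4] ori   $r5, $r1, 11  →  {$r0:0, $r1:0, $r2:9, $r3:13, $r4:9, $r5:11}
[5] or   $r5, $r3, $r4  →  {$r0:0, $r1:0, $r2:9, $r3:13, $r4:9, $r5:13}

$r0=0 $r1=0 $r2=9 $r3=13 $r4=9 $r5=13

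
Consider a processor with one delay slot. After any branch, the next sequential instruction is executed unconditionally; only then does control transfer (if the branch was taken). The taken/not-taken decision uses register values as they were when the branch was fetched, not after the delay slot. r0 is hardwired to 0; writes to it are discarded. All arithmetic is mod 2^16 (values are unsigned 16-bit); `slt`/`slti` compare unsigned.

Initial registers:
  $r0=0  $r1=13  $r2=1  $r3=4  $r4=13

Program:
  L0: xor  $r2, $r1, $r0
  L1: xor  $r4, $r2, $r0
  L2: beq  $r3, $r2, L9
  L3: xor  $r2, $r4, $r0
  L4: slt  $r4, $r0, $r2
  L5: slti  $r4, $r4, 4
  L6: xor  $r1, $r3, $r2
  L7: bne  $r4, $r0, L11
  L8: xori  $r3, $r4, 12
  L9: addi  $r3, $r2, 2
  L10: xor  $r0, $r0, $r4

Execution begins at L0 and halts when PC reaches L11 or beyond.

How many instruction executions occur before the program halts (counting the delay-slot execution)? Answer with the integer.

[0] xor  $r2, $r1, $r0  →  {$r0:0, $r1:13, $r2:13, $r3:4, $r4:13}
[1] xor  $r4, $r2, $r0  →  {$r0:0, $r1:13, $r2:13, $r3:4, $r4:13}
[2] beq  $r3, $r2, L9  →  {$r0:0, $r1:13, $r2:13, $r3:4, $r4:13}  ⟨branch fallthrough⟩
[3] xor  $r2, $r4, $r0  →  {$r0:0, $r1:13, $r2:13, $r3:4, $r4:13}
[4] slt  $r4, $r0, $r2  →  {$r0:0, $r1:13, $r2:13, $r3:4, $r4:1}
[5] slti  $r4, $r4, 4  →  {$r0:0, $r1:13, $r2:13, $r3:4, $r4:1}
[6] xor  $r1, $r3, $r2  →  {$r0:0, $r1:9, $r2:13, $r3:4, $r4:1}
[7] bne  $r4, $r0, L11  →  {$r0:0, $r1:9, $r2:13, $r3:4, $r4:1}  ⟨branch taken⟩
[8] xori  $r3, $r4, 12  →  {$r0:0, $r1:9, $r2:13, $r3:13, $r4:1}

9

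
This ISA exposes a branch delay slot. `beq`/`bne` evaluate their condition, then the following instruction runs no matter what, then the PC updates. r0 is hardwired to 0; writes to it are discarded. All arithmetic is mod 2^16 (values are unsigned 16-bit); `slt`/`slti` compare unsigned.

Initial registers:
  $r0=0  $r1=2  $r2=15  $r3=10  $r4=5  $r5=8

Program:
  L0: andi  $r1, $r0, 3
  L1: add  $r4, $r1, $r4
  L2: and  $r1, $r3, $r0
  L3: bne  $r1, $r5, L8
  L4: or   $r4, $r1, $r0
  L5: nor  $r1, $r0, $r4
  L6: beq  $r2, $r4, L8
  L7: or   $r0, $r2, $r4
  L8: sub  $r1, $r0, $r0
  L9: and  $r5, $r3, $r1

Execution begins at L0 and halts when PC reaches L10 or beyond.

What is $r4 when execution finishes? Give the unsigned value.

[0] andi  $r1, $r0, 3  →  {$r0:0, $r1:0, $r2:15, $r3:10, $r4:5, $r5:8}
[1] add  $r4, $r1, $r4  →  {$r0:0, $r1:0, $r2:15, $r3:10, $r4:5, $r5:8}
[2] and  $r1, $r3, $r0  →  {$r0:0, $r1:0, $r2:15, $r3:10, $r4:5, $r5:8}
[3] bne  $r1, $r5, L8  →  {$r0:0, $r1:0, $r2:15, $r3:10, $r4:5, $r5:8}  ⟨branch taken⟩
[4] or   $r4, $r1, $r0  →  {$r0:0, $r1:0, $r2:15, $r3:10, $r4:0, $r5:8}
[8] sub  $r1, $r0, $r0  →  {$r0:0, $r1:0, $r2:15, $r3:10, $r4:0, $r5:8}
[9] and  $r5, $r3, $r1  →  {$r0:0, $r1:0, $r2:15, $r3:10, $r4:0, $r5:0}

0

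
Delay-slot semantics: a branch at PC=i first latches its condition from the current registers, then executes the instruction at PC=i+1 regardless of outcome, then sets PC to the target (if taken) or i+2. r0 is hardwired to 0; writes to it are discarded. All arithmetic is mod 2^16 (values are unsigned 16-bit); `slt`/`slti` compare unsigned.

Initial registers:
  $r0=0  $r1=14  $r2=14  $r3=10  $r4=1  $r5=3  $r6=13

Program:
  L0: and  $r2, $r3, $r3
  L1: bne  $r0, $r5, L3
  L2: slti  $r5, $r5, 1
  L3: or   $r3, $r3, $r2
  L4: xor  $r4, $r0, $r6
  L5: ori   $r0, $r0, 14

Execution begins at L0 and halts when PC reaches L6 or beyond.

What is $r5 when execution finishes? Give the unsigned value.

PC=0  and  $r2, $r3, $r3     | $r0=0 $r1=14 $r2=10 $r3=10 $r4=1 $r5=3 $r6=13
PC=1  bne  $r0, $r5, L3      | $r0=0 $r1=14 $r2=10 $r3=10 $r4=1 $r5=3 $r6=13  [TAKEN]
PC=2  slti  $r5, $r5, 1      | $r0=0 $r1=14 $r2=10 $r3=10 $r4=1 $r5=0 $r6=13
PC=3  or   $r3, $r3, $r2     | $r0=0 $r1=14 $r2=10 $r3=10 $r4=1 $r5=0 $r6=13
PC=4  xor  $r4, $r0, $r6     | $r0=0 $r1=14 $r2=10 $r3=10 $r4=13 $r5=0 $r6=13
PC=5  ori   $r0, $r0, 14     | $r0=0 $r1=14 $r2=10 $r3=10 $r4=13 $r5=0 $r6=13

0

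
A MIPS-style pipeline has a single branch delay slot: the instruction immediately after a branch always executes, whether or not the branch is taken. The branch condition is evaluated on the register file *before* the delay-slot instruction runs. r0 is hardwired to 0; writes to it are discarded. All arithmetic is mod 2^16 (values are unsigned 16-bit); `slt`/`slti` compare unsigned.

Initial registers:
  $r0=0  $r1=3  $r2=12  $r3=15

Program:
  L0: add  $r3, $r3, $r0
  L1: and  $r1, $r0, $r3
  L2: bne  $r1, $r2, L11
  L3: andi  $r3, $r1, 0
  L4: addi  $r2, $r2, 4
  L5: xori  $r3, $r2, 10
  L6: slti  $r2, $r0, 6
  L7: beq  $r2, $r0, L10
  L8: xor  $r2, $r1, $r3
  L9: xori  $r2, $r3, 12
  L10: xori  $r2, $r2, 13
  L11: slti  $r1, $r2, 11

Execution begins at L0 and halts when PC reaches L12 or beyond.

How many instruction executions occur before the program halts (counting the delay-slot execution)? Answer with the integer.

5

[0] add  $r3, $r3, $r0  →  {$r0:0, $r1:3, $r2:12, $r3:15}
[1] and  $r1, $r0, $r3  →  {$r0:0, $r1:0, $r2:12, $r3:15}
[2] bne  $r1, $r2, L11  →  {$r0:0, $r1:0, $r2:12, $r3:15}  ⟨branch taken⟩
[3] andi  $r3, $r1, 0  →  {$r0:0, $r1:0, $r2:12, $r3:0}
[11] slti  $r1, $r2, 11  →  {$r0:0, $r1:0, $r2:12, $r3:0}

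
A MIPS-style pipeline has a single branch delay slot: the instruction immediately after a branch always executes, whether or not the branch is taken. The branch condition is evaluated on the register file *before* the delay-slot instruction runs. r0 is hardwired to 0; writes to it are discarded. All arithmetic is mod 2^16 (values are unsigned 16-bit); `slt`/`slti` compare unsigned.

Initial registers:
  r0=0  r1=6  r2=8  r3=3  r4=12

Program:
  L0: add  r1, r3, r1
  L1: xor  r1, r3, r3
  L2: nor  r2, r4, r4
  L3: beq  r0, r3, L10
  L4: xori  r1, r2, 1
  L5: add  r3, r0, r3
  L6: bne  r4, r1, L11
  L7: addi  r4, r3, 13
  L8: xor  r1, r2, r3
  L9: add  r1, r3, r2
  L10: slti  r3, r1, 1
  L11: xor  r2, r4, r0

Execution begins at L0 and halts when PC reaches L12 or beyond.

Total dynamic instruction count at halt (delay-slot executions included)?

9

[0] add  r1, r3, r1  →  {r0:0, r1:9, r2:8, r3:3, r4:12}
[1] xor  r1, r3, r3  →  {r0:0, r1:0, r2:8, r3:3, r4:12}
[2] nor  r2, r4, r4  →  {r0:0, r1:0, r2:65523, r3:3, r4:12}
[3] beq  r0, r3, L10  →  {r0:0, r1:0, r2:65523, r3:3, r4:12}  ⟨branch fallthrough⟩
[4] xori  r1, r2, 1  →  {r0:0, r1:65522, r2:65523, r3:3, r4:12}
[5] add  r3, r0, r3  →  {r0:0, r1:65522, r2:65523, r3:3, r4:12}
[6] bne  r4, r1, L11  →  {r0:0, r1:65522, r2:65523, r3:3, r4:12}  ⟨branch taken⟩
[7] addi  r4, r3, 13  →  {r0:0, r1:65522, r2:65523, r3:3, r4:16}
[11] xor  r2, r4, r0  →  {r0:0, r1:65522, r2:16, r3:3, r4:16}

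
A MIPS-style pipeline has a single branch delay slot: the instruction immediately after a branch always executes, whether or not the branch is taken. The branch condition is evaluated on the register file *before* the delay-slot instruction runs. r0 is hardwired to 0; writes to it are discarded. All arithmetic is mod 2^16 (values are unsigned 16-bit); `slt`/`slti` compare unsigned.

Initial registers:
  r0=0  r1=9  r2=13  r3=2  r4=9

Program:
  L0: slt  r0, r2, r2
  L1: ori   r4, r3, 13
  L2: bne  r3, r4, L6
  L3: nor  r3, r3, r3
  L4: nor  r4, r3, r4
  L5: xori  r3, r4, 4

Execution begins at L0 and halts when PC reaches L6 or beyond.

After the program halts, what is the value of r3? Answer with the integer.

[0] slt  r0, r2, r2  →  {r0:0, r1:9, r2:13, r3:2, r4:9}
[1] ori   r4, r3, 13  →  {r0:0, r1:9, r2:13, r3:2, r4:15}
[2] bne  r3, r4, L6  →  {r0:0, r1:9, r2:13, r3:2, r4:15}  ⟨branch taken⟩
[3] nor  r3, r3, r3  →  {r0:0, r1:9, r2:13, r3:65533, r4:15}

65533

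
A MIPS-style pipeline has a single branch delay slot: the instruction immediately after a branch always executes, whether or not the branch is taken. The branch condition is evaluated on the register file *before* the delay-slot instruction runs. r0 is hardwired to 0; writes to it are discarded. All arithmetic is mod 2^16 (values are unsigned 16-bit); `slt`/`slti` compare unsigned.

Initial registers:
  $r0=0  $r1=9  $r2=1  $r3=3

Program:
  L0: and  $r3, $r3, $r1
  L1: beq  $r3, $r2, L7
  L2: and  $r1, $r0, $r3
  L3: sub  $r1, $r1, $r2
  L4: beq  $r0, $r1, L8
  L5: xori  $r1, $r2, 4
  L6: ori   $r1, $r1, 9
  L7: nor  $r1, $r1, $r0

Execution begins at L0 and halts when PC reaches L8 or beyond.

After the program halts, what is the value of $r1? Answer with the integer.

65535

  step pc=0: and  $r3, $r3, $r1  regs=(0,9,1,1)
  step pc=1: beq  $r3, $r2, L7  cond=T  regs=(0,9,1,1)
  step pc=2: and  $r1, $r0, $r3  regs=(0,0,1,1)
  step pc=7: nor  $r1, $r1, $r0  regs=(0,65535,1,1)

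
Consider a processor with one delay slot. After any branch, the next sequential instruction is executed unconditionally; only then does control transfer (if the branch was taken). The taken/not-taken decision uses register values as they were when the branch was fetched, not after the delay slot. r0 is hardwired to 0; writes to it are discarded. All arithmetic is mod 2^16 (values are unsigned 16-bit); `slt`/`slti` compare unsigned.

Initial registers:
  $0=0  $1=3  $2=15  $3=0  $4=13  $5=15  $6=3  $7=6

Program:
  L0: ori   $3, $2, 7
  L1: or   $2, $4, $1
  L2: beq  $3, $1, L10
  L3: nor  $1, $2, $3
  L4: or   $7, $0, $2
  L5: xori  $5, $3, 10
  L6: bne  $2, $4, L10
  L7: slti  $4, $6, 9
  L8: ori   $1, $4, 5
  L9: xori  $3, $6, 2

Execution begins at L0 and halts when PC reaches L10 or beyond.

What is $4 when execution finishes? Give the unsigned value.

  step pc=0: ori   $3, $2, 7  regs=(0,3,15,15,13,15,3,6)
  step pc=1: or   $2, $4, $1  regs=(0,3,15,15,13,15,3,6)
  step pc=2: beq  $3, $1, L10  cond=F  regs=(0,3,15,15,13,15,3,6)
  step pc=3: nor  $1, $2, $3  regs=(0,65520,15,15,13,15,3,6)
  step pc=4: or   $7, $0, $2  regs=(0,65520,15,15,13,15,3,15)
  step pc=5: xori  $5, $3, 10  regs=(0,65520,15,15,13,5,3,15)
  step pc=6: bne  $2, $4, L10  cond=T  regs=(0,65520,15,15,13,5,3,15)
  step pc=7: slti  $4, $6, 9  regs=(0,65520,15,15,1,5,3,15)

1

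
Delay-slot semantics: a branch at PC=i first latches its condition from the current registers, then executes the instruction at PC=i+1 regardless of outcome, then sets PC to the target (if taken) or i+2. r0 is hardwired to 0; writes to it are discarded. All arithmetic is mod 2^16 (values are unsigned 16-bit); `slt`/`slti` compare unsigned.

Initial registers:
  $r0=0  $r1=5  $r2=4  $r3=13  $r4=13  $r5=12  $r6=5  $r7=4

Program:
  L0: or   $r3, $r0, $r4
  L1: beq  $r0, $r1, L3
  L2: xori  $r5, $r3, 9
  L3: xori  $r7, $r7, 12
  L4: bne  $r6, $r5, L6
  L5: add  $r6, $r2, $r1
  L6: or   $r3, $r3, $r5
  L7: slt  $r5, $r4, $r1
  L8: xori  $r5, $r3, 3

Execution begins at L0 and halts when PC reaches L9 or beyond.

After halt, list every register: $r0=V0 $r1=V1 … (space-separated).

$r0=0 $r1=5 $r2=4 $r3=13 $r4=13 $r5=14 $r6=9 $r7=8

[0] or   $r3, $r0, $r4  →  {$r0:0, $r1:5, $r2:4, $r3:13, $r4:13, $r5:12, $r6:5, $r7:4}
[1] beq  $r0, $r1, L3  →  {$r0:0, $r1:5, $r2:4, $r3:13, $r4:13, $r5:12, $r6:5, $r7:4}  ⟨branch fallthrough⟩
[2] xori  $r5, $r3, 9  →  {$r0:0, $r1:5, $r2:4, $r3:13, $r4:13, $r5:4, $r6:5, $r7:4}
[3] xori  $r7, $r7, 12  →  {$r0:0, $r1:5, $r2:4, $r3:13, $r4:13, $r5:4, $r6:5, $r7:8}
[4] bne  $r6, $r5, L6  →  {$r0:0, $r1:5, $r2:4, $r3:13, $r4:13, $r5:4, $r6:5, $r7:8}  ⟨branch taken⟩
[5] add  $r6, $r2, $r1  →  {$r0:0, $r1:5, $r2:4, $r3:13, $r4:13, $r5:4, $r6:9, $r7:8}
[6] or   $r3, $r3, $r5  →  {$r0:0, $r1:5, $r2:4, $r3:13, $r4:13, $r5:4, $r6:9, $r7:8}
[7] slt  $r5, $r4, $r1  →  {$r0:0, $r1:5, $r2:4, $r3:13, $r4:13, $r5:0, $r6:9, $r7:8}
[8] xori  $r5, $r3, 3  →  {$r0:0, $r1:5, $r2:4, $r3:13, $r4:13, $r5:14, $r6:9, $r7:8}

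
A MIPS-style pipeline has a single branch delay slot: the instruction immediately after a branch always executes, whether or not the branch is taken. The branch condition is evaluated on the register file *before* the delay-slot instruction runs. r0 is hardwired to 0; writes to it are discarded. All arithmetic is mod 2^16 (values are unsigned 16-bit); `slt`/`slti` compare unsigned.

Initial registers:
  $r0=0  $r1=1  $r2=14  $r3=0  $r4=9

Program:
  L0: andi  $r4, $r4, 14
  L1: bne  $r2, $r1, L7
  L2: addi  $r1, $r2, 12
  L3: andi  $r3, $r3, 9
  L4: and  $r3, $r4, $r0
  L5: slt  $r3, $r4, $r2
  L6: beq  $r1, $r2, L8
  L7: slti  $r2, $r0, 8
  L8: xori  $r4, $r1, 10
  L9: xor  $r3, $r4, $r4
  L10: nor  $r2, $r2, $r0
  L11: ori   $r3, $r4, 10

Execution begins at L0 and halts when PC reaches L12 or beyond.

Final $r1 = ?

26

PC=0  andi  $r4, $r4, 14     | $r0=0 $r1=1 $r2=14 $r3=0 $r4=8
PC=1  bne  $r2, $r1, L7      | $r0=0 $r1=1 $r2=14 $r3=0 $r4=8  [TAKEN]
PC=2  addi  $r1, $r2, 12     | $r0=0 $r1=26 $r2=14 $r3=0 $r4=8
PC=7  slti  $r2, $r0, 8      | $r0=0 $r1=26 $r2=1 $r3=0 $r4=8
PC=8  xori  $r4, $r1, 10     | $r0=0 $r1=26 $r2=1 $r3=0 $r4=16
PC=9  xor  $r3, $r4, $r4     | $r0=0 $r1=26 $r2=1 $r3=0 $r4=16
PC=10 nor  $r2, $r2, $r0     | $r0=0 $r1=26 $r2=65534 $r3=0 $r4=16
PC=11 ori   $r3, $r4, 10     | $r0=0 $r1=26 $r2=65534 $r3=26 $r4=16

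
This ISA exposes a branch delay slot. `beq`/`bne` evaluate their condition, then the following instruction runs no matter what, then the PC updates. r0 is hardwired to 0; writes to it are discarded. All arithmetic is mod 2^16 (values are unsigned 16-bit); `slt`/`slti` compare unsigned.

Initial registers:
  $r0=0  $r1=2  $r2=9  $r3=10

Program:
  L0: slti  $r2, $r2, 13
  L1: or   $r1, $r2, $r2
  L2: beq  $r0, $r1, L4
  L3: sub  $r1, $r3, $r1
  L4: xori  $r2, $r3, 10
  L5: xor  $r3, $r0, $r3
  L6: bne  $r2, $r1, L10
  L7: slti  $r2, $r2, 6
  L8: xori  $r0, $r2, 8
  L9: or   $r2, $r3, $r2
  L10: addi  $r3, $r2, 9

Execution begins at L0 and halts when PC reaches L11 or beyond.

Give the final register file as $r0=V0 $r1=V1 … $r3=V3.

[0] slti  $r2, $r2, 13  →  {$r0:0, $r1:2, $r2:1, $r3:10}
[1] or   $r1, $r2, $r2  →  {$r0:0, $r1:1, $r2:1, $r3:10}
[2] beq  $r0, $r1, L4  →  {$r0:0, $r1:1, $r2:1, $r3:10}  ⟨branch fallthrough⟩
[3] sub  $r1, $r3, $r1  →  {$r0:0, $r1:9, $r2:1, $r3:10}
[4] xori  $r2, $r3, 10  →  {$r0:0, $r1:9, $r2:0, $r3:10}
[5] xor  $r3, $r0, $r3  →  {$r0:0, $r1:9, $r2:0, $r3:10}
[6] bne  $r2, $r1, L10  →  {$r0:0, $r1:9, $r2:0, $r3:10}  ⟨branch taken⟩
[7] slti  $r2, $r2, 6  →  {$r0:0, $r1:9, $r2:1, $r3:10}
[10] addi  $r3, $r2, 9  →  {$r0:0, $r1:9, $r2:1, $r3:10}

$r0=0 $r1=9 $r2=1 $r3=10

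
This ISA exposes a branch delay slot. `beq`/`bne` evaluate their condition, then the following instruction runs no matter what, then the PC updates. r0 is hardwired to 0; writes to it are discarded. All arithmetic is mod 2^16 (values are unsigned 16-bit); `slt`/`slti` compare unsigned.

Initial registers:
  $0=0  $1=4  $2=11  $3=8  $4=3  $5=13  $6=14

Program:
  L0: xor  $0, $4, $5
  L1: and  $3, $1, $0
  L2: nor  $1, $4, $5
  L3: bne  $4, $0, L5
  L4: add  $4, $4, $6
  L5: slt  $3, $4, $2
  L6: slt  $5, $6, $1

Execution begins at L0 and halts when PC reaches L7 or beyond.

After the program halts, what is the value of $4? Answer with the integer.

[0] xor  $0, $4, $5  →  {$0:0, $1:4, $2:11, $3:8, $4:3, $5:13, $6:14}
[1] and  $3, $1, $0  →  {$0:0, $1:4, $2:11, $3:0, $4:3, $5:13, $6:14}
[2] nor  $1, $4, $5  →  {$0:0, $1:65520, $2:11, $3:0, $4:3, $5:13, $6:14}
[3] bne  $4, $0, L5  →  {$0:0, $1:65520, $2:11, $3:0, $4:3, $5:13, $6:14}  ⟨branch taken⟩
[4] add  $4, $4, $6  →  {$0:0, $1:65520, $2:11, $3:0, $4:17, $5:13, $6:14}
[5] slt  $3, $4, $2  →  {$0:0, $1:65520, $2:11, $3:0, $4:17, $5:13, $6:14}
[6] slt  $5, $6, $1  →  {$0:0, $1:65520, $2:11, $3:0, $4:17, $5:1, $6:14}

17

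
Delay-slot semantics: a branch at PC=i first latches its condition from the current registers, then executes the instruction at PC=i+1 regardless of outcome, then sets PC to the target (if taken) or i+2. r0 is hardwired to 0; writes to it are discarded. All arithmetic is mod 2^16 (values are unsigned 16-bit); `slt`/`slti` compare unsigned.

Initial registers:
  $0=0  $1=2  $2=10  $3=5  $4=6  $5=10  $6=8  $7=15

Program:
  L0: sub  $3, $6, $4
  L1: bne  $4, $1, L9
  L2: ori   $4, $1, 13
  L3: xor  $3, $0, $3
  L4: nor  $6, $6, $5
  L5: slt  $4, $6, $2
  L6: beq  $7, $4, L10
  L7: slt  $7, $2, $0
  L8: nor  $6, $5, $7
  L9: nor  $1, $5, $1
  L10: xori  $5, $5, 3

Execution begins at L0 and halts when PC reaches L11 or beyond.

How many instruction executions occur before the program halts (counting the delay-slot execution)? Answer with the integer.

PC=0  sub  $3, $6, $4        | $0=0 $1=2 $2=10 $3=2 $4=6 $5=10 $6=8 $7=15
PC=1  bne  $4, $1, L9        | $0=0 $1=2 $2=10 $3=2 $4=6 $5=10 $6=8 $7=15  [TAKEN]
PC=2  ori   $4, $1, 13       | $0=0 $1=2 $2=10 $3=2 $4=15 $5=10 $6=8 $7=15
PC=9  nor  $1, $5, $1        | $0=0 $1=65525 $2=10 $3=2 $4=15 $5=10 $6=8 $7=15
PC=10 xori  $5, $5, 3        | $0=0 $1=65525 $2=10 $3=2 $4=15 $5=9 $6=8 $7=15

5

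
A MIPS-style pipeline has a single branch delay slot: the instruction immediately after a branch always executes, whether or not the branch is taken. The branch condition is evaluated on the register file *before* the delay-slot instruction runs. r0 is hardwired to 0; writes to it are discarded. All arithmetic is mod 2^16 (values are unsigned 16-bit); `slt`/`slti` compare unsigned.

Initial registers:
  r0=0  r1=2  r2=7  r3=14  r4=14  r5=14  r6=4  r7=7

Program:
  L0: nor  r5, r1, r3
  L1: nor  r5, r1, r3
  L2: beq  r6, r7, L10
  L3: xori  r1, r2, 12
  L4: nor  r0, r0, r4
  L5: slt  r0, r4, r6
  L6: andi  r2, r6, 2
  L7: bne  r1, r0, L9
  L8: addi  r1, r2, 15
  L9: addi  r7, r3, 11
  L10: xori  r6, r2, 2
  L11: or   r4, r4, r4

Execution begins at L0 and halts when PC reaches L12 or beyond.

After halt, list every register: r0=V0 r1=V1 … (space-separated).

  step pc=0: nor  r5, r1, r3  regs=(0,2,7,14,14,65521,4,7)
  step pc=1: nor  r5, r1, r3  regs=(0,2,7,14,14,65521,4,7)
  step pc=2: beq  r6, r7, L10  cond=F  regs=(0,2,7,14,14,65521,4,7)
  step pc=3: xori  r1, r2, 12  regs=(0,11,7,14,14,65521,4,7)
  step pc=4: nor  r0, r0, r4  regs=(0,11,7,14,14,65521,4,7)
  step pc=5: slt  r0, r4, r6  regs=(0,11,7,14,14,65521,4,7)
  step pc=6: andi  r2, r6, 2  regs=(0,11,0,14,14,65521,4,7)
  step pc=7: bne  r1, r0, L9  cond=T  regs=(0,11,0,14,14,65521,4,7)
  step pc=8: addi  r1, r2, 15  regs=(0,15,0,14,14,65521,4,7)
  step pc=9: addi  r7, r3, 11  regs=(0,15,0,14,14,65521,4,25)
  step pc=10: xori  r6, r2, 2  regs=(0,15,0,14,14,65521,2,25)
  step pc=11: or   r4, r4, r4  regs=(0,15,0,14,14,65521,2,25)

r0=0 r1=15 r2=0 r3=14 r4=14 r5=65521 r6=2 r7=25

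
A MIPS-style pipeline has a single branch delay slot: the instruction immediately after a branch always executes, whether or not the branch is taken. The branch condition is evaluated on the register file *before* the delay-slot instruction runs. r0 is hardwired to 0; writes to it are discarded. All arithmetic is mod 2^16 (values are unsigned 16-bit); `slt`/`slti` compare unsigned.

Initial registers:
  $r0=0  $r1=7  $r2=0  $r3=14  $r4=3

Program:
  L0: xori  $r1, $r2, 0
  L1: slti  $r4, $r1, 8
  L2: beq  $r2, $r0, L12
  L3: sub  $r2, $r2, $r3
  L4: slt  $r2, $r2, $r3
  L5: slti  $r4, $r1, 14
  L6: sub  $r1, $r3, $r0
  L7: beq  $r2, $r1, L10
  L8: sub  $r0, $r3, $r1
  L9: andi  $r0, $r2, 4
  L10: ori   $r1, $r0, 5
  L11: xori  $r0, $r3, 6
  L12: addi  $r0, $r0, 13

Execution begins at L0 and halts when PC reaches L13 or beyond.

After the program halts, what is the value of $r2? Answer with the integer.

  step pc=0: xori  $r1, $r2, 0  regs=(0,0,0,14,3)
  step pc=1: slti  $r4, $r1, 8  regs=(0,0,0,14,1)
  step pc=2: beq  $r2, $r0, L12  cond=T  regs=(0,0,0,14,1)
  step pc=3: sub  $r2, $r2, $r3  regs=(0,0,65522,14,1)
  step pc=12: addi  $r0, $r0, 13  regs=(0,0,65522,14,1)

65522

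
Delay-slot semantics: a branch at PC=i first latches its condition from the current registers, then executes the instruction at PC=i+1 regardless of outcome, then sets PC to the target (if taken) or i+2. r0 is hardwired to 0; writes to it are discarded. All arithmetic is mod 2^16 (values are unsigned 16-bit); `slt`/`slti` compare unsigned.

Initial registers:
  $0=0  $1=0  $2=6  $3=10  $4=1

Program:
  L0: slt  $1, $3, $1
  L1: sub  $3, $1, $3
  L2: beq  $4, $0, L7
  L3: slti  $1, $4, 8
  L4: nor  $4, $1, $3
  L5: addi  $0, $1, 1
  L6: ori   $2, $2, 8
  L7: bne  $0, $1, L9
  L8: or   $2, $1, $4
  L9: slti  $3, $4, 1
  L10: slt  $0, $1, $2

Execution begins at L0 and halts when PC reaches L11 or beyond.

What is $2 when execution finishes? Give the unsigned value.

9

PC=0  slt  $1, $3, $1        | $0=0 $1=0 $2=6 $3=10 $4=1
PC=1  sub  $3, $1, $3        | $0=0 $1=0 $2=6 $3=65526 $4=1
PC=2  beq  $4, $0, L7        | $0=0 $1=0 $2=6 $3=65526 $4=1  [not taken]
PC=3  slti  $1, $4, 8        | $0=0 $1=1 $2=6 $3=65526 $4=1
PC=4  nor  $4, $1, $3        | $0=0 $1=1 $2=6 $3=65526 $4=8
PC=5  addi  $0, $1, 1        | $0=0 $1=1 $2=6 $3=65526 $4=8
PC=6  ori   $2, $2, 8        | $0=0 $1=1 $2=14 $3=65526 $4=8
PC=7  bne  $0, $1, L9        | $0=0 $1=1 $2=14 $3=65526 $4=8  [TAKEN]
PC=8  or   $2, $1, $4        | $0=0 $1=1 $2=9 $3=65526 $4=8
PC=9  slti  $3, $4, 1        | $0=0 $1=1 $2=9 $3=0 $4=8
PC=10 slt  $0, $1, $2        | $0=0 $1=1 $2=9 $3=0 $4=8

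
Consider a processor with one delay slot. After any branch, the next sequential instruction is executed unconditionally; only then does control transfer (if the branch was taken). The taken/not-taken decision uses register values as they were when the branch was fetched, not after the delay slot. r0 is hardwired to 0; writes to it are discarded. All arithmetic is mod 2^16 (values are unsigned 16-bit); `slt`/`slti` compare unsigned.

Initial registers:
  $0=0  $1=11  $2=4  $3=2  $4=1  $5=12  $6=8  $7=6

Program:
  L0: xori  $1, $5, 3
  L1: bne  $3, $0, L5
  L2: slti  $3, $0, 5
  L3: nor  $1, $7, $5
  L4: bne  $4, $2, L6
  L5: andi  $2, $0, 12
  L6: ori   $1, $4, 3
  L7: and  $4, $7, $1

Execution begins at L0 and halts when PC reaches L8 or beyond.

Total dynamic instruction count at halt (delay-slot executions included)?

6

  step pc=0: xori  $1, $5, 3  regs=(0,15,4,2,1,12,8,6)
  step pc=1: bne  $3, $0, L5  cond=T  regs=(0,15,4,2,1,12,8,6)
  step pc=2: slti  $3, $0, 5  regs=(0,15,4,1,1,12,8,6)
  step pc=5: andi  $2, $0, 12  regs=(0,15,0,1,1,12,8,6)
  step pc=6: ori   $1, $4, 3  regs=(0,3,0,1,1,12,8,6)
  step pc=7: and  $4, $7, $1  regs=(0,3,0,1,2,12,8,6)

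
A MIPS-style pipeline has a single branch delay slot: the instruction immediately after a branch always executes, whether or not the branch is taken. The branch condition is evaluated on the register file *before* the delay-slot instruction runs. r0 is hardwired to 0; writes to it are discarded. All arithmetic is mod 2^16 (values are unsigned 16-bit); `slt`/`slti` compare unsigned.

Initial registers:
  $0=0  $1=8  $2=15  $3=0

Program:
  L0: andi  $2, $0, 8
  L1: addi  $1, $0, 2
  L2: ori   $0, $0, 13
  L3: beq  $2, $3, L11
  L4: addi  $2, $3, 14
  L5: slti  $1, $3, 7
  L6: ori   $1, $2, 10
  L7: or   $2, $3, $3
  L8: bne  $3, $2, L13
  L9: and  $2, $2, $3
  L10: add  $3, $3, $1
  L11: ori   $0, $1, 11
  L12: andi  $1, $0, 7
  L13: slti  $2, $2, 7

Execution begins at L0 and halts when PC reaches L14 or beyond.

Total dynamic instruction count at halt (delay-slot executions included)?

[0] andi  $2, $0, 8  →  {$0:0, $1:8, $2:0, $3:0}
[1] addi  $1, $0, 2  →  {$0:0, $1:2, $2:0, $3:0}
[2] ori   $0, $0, 13  →  {$0:0, $1:2, $2:0, $3:0}
[3] beq  $2, $3, L11  →  {$0:0, $1:2, $2:0, $3:0}  ⟨branch taken⟩
[4] addi  $2, $3, 14  →  {$0:0, $1:2, $2:14, $3:0}
[11] ori   $0, $1, 11  →  {$0:0, $1:2, $2:14, $3:0}
[12] andi  $1, $0, 7  →  {$0:0, $1:0, $2:14, $3:0}
[13] slti  $2, $2, 7  →  {$0:0, $1:0, $2:0, $3:0}

8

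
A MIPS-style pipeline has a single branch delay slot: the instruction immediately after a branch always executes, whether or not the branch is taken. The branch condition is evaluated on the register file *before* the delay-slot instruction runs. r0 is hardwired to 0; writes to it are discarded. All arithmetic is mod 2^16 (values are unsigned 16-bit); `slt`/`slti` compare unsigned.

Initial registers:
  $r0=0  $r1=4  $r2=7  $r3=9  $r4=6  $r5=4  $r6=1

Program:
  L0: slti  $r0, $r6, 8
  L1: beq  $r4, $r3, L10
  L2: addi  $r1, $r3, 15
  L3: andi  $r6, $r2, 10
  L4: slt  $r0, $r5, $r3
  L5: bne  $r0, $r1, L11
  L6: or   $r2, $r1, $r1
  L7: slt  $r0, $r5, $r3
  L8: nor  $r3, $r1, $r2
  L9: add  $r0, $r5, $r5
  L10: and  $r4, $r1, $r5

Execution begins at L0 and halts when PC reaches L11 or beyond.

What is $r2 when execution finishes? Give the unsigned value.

24

#0 slti  $r0, $r6, 8 ; 0/4/7/9/6/4/1
#1 beq  $r4, $r3, L10 ; 0/4/7/9/6/4/1 ; →fallthru
#2 addi  $r1, $r3, 15 ; 0/24/7/9/6/4/1
#3 andi  $r6, $r2, 10 ; 0/24/7/9/6/4/2
#4 slt  $r0, $r5, $r3 ; 0/24/7/9/6/4/2
#5 bne  $r0, $r1, L11 ; 0/24/7/9/6/4/2 ; →target
#6 or   $r2, $r1, $r1 ; 0/24/24/9/6/4/2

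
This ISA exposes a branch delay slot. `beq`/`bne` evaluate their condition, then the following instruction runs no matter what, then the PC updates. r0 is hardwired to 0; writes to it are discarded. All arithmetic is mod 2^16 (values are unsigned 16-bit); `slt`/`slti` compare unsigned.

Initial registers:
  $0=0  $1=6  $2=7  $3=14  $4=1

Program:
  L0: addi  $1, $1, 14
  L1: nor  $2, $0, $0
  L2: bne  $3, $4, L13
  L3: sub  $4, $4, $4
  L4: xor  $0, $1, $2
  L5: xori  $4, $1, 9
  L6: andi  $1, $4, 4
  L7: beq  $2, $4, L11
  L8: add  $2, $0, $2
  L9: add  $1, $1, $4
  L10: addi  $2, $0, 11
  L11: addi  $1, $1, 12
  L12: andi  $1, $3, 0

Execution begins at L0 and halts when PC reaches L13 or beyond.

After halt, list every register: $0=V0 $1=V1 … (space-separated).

  step pc=0: addi  $1, $1, 14  regs=(0,20,7,14,1)
  step pc=1: nor  $2, $0, $0  regs=(0,20,65535,14,1)
  step pc=2: bne  $3, $4, L13  cond=T  regs=(0,20,65535,14,1)
  step pc=3: sub  $4, $4, $4  regs=(0,20,65535,14,0)

$0=0 $1=20 $2=65535 $3=14 $4=0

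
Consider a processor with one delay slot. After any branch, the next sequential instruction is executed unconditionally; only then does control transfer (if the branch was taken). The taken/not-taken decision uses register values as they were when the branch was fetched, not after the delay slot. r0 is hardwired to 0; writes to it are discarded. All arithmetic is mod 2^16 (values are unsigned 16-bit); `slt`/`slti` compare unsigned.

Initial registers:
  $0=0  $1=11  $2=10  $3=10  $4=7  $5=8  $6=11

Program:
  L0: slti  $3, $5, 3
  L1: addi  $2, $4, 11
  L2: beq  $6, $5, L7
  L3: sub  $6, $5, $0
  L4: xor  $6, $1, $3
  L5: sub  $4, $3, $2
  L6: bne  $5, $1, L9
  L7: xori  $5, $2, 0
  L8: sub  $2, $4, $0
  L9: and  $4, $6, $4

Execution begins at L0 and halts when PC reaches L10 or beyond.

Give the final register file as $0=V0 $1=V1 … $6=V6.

  step pc=0: slti  $3, $5, 3  regs=(0,11,10,0,7,8,11)
  step pc=1: addi  $2, $4, 11  regs=(0,11,18,0,7,8,11)
  step pc=2: beq  $6, $5, L7  cond=F  regs=(0,11,18,0,7,8,11)
  step pc=3: sub  $6, $5, $0  regs=(0,11,18,0,7,8,8)
  step pc=4: xor  $6, $1, $3  regs=(0,11,18,0,7,8,11)
  step pc=5: sub  $4, $3, $2  regs=(0,11,18,0,65518,8,11)
  step pc=6: bne  $5, $1, L9  cond=T  regs=(0,11,18,0,65518,8,11)
  step pc=7: xori  $5, $2, 0  regs=(0,11,18,0,65518,18,11)
  step pc=9: and  $4, $6, $4  regs=(0,11,18,0,10,18,11)

$0=0 $1=11 $2=18 $3=0 $4=10 $5=18 $6=11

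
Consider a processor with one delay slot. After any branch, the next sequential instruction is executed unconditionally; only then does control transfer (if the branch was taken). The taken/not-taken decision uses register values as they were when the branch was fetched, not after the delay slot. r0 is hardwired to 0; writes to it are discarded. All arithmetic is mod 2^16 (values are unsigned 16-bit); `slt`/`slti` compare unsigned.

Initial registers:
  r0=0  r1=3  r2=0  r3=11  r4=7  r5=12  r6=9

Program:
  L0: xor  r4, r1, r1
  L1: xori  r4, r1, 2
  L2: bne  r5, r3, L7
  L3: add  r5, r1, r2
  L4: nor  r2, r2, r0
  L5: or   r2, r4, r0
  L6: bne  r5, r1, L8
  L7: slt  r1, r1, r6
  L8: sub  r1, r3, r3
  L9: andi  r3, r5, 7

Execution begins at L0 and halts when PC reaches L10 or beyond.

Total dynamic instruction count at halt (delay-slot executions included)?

7

PC=0  xor  r4, r1, r1        | r0=0 r1=3 r2=0 r3=11 r4=0 r5=12 r6=9
PC=1  xori  r4, r1, 2        | r0=0 r1=3 r2=0 r3=11 r4=1 r5=12 r6=9
PC=2  bne  r5, r3, L7        | r0=0 r1=3 r2=0 r3=11 r4=1 r5=12 r6=9  [TAKEN]
PC=3  add  r5, r1, r2        | r0=0 r1=3 r2=0 r3=11 r4=1 r5=3 r6=9
PC=7  slt  r1, r1, r6        | r0=0 r1=1 r2=0 r3=11 r4=1 r5=3 r6=9
PC=8  sub  r1, r3, r3        | r0=0 r1=0 r2=0 r3=11 r4=1 r5=3 r6=9
PC=9  andi  r3, r5, 7        | r0=0 r1=0 r2=0 r3=3 r4=1 r5=3 r6=9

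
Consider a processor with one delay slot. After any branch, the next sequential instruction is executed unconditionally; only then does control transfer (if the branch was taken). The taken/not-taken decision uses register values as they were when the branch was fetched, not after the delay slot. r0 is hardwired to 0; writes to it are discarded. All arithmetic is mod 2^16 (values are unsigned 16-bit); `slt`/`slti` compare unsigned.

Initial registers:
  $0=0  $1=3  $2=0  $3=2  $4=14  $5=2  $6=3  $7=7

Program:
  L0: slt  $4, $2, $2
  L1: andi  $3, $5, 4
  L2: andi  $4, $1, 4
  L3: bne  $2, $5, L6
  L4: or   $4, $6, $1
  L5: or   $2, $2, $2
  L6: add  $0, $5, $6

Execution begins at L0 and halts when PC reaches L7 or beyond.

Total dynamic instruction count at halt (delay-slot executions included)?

6

#0 slt  $4, $2, $2 ; 0/3/0/2/0/2/3/7
#1 andi  $3, $5, 4 ; 0/3/0/0/0/2/3/7
#2 andi  $4, $1, 4 ; 0/3/0/0/0/2/3/7
#3 bne  $2, $5, L6 ; 0/3/0/0/0/2/3/7 ; →target
#4 or   $4, $6, $1 ; 0/3/0/0/3/2/3/7
#6 add  $0, $5, $6 ; 0/3/0/0/3/2/3/7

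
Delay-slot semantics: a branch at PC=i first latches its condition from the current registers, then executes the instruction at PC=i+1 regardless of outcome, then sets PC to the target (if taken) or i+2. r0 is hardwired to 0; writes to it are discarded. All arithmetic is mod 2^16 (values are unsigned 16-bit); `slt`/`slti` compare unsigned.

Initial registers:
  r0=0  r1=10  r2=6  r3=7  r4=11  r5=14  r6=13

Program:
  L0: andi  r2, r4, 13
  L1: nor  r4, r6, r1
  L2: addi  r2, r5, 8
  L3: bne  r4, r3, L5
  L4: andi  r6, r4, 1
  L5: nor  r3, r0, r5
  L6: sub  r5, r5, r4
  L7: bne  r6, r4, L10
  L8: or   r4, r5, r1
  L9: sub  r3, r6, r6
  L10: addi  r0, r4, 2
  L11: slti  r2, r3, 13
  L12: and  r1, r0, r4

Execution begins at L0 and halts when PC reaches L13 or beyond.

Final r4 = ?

PC=0  andi  r2, r4, 13       | r0=0 r1=10 r2=9 r3=7 r4=11 r5=14 r6=13
PC=1  nor  r4, r6, r1        | r0=0 r1=10 r2=9 r3=7 r4=65520 r5=14 r6=13
PC=2  addi  r2, r5, 8        | r0=0 r1=10 r2=22 r3=7 r4=65520 r5=14 r6=13
PC=3  bne  r4, r3, L5        | r0=0 r1=10 r2=22 r3=7 r4=65520 r5=14 r6=13  [TAKEN]
PC=4  andi  r6, r4, 1        | r0=0 r1=10 r2=22 r3=7 r4=65520 r5=14 r6=0
PC=5  nor  r3, r0, r5        | r0=0 r1=10 r2=22 r3=65521 r4=65520 r5=14 r6=0
PC=6  sub  r5, r5, r4        | r0=0 r1=10 r2=22 r3=65521 r4=65520 r5=30 r6=0
PC=7  bne  r6, r4, L10       | r0=0 r1=10 r2=22 r3=65521 r4=65520 r5=30 r6=0  [TAKEN]
PC=8  or   r4, r5, r1        | r0=0 r1=10 r2=22 r3=65521 r4=30 r5=30 r6=0
PC=10 addi  r0, r4, 2        | r0=0 r1=10 r2=22 r3=65521 r4=30 r5=30 r6=0
PC=11 slti  r2, r3, 13       | r0=0 r1=10 r2=0 r3=65521 r4=30 r5=30 r6=0
PC=12 and  r1, r0, r4        | r0=0 r1=0 r2=0 r3=65521 r4=30 r5=30 r6=0

30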